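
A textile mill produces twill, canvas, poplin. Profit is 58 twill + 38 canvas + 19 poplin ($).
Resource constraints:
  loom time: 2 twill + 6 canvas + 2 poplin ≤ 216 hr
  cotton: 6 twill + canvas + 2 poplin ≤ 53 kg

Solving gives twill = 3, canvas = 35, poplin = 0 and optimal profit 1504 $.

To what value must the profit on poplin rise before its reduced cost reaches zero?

26

Check each constraint at x*: loom time 216/216 (tight); cotton 53/53 (tight).
The binding rows give the dual system: 2·y_loom time + 6·y_cotton = 58 and 6·y_loom time + 1·y_cotton = 38.
→ y_loom time = 5 and y_cotton = 8.
poplin enters the basis when its profit ≥ yᵀa₃ = 5·2 + 8·2 = 26.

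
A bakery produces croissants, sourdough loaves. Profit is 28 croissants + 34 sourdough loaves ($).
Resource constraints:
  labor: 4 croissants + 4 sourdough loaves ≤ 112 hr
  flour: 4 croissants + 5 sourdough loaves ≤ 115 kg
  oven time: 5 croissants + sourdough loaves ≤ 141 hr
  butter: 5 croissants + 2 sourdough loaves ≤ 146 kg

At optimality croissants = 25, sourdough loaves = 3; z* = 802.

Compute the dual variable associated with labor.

Binding: labor and flour. Non-binding: oven time (13 unused), butter (15 unused).
Since oven time, butter are not tight, their duals are 0.
The binding rows give the dual system: 4·y_labor + 4·y_flour = 28 and 4·y_labor + 5·y_flour = 34.
→ y_labor = 1 and y_flour = 6.
Shadow price of labor = 1.

1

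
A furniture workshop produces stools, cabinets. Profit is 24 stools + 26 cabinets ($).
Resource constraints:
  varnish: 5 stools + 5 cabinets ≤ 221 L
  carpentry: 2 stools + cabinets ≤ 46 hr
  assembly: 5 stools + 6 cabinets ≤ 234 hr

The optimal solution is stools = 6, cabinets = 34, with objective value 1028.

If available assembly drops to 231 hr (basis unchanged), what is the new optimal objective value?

1016

Check each constraint at x*: varnish 200/221 (slack 21); carpentry 46/46 (tight); assembly 234/234 (tight).
Since varnish is not tight, its dual is 0.
From A_Bᵀ y = c: 2·y_carpentry + 5·y_assembly = 24; 1·y_carpentry + 6·y_assembly = 26.
Solving: y_carpentry = 2, y_assembly = 4.
Δz = y_assembly·Δb = 4 × (-3) = -12, so new z* = 1028 − 12 = 1016.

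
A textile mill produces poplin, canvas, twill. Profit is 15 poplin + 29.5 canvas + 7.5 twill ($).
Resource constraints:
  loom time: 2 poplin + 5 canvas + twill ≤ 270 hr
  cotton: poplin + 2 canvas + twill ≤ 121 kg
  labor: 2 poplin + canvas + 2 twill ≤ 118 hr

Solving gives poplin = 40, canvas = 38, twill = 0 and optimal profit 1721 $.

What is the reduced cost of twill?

-2

Binding: loom time and labor. Non-binding: cotton (5 unused).
By complementary slackness, y = 0 for the non-binding constraint.
From A_Bᵀ y = c: 2·y_loom time + 2·y_labor = 15; 5·y_loom time + 1·y_labor = 29.5.
Solving: y_loom time = 5.5, y_labor = 2.
Reduced cost of twill: c₃ − yᵀa₃ = 7.5 − (5.5·1 + 2·2) = 7.5 − 9.5 = -2.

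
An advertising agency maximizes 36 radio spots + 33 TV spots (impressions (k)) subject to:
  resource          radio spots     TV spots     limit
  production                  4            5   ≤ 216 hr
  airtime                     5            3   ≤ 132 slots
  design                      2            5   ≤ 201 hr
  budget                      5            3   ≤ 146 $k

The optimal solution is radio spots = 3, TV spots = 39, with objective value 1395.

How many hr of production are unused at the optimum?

production used = 4·3 + 5·39 = 207; slack = 216 − 207 = 9.

9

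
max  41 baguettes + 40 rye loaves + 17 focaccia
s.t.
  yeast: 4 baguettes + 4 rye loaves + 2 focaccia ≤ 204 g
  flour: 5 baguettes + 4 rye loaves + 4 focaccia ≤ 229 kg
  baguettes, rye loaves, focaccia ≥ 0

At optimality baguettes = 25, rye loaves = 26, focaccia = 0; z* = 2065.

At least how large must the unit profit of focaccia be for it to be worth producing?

22

Both yeast and flour are binding at x*.
The binding rows give the dual system: 4·y_yeast + 5·y_flour = 41 and 4·y_yeast + 4·y_flour = 40.
→ y_yeast = 9 and y_flour = 1.
focaccia enters the basis when its profit ≥ yᵀa₃ = 9·2 + 1·4 = 22.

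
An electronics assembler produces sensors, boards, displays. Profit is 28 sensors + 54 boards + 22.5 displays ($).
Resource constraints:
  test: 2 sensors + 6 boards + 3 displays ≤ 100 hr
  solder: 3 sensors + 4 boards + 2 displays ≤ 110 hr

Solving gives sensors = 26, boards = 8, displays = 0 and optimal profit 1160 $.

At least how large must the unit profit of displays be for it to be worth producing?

Both test and solder are binding at x*.
From A_Bᵀ y = c: 2·y_test + 3·y_solder = 28; 6·y_test + 4·y_solder = 54.
→ y_test = 5 and y_solder = 6.
displays enters the basis when its profit ≥ yᵀa₃ = 5·3 + 6·2 = 27.

27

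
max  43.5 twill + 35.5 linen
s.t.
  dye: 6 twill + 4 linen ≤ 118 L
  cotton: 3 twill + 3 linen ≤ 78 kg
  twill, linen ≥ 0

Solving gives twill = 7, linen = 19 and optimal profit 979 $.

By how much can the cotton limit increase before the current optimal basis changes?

10.5

Binding constraints: dye, cotton. The basis is B = [[6,4],[3,3]] with det 6.
Per unit increase in cotton, x* moves by d = (-0.6667, 1).
The basis stays optimal until twill reaches 0; allowable increase = 10.5 kg.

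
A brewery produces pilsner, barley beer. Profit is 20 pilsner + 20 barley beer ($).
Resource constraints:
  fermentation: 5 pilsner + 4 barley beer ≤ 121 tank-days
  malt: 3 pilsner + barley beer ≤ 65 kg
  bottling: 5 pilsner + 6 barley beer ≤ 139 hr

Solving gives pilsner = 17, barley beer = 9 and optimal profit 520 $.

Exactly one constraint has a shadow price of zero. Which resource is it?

malt

fermentation: 121/121 (binding)
malt: 60/65 (slack 5)
bottling: 139/139 (binding)
By complementary slackness, a constraint with positive slack has shadow price 0 → malt.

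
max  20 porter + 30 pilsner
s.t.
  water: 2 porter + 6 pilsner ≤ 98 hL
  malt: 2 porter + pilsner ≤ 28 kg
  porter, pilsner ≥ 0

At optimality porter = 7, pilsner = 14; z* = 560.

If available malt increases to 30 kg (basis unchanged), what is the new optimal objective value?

At the optimum: water uses 98 of 98 (binding); malt uses 28 of 28 (binding).
Dual feasibility on the basic columns requires 2·y_water + 2·y_malt = 20, 6·y_water + 1·y_malt = 30.
→ y_water = 4 and y_malt = 6.
Δz = y_malt·Δb = 6 × (2) = 12, so new z* = 560 + 12 = 572.

572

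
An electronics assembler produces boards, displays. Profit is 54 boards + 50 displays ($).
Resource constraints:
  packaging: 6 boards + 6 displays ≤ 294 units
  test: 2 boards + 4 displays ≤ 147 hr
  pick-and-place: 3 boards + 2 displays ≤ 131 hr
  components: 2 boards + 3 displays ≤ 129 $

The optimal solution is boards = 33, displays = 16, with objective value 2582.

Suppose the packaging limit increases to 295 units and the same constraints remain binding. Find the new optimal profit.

Check each constraint at x*: packaging 294/294 (tight); test 130/147 (slack 17); pick-and-place 131/131 (tight); components 114/129 (slack 15).
By complementary slackness, y = 0 for the non-binding constraints.
Dual feasibility on the basic columns requires 6·y_packaging + 3·y_pick-and-place = 54, 6·y_packaging + 2·y_pick-and-place = 50.
→ y_packaging = 7 and y_pick-and-place = 4.
Δz = y_packaging·Δb = 7 × (1) = 7, so new z* = 2582 + 7 = 2589.

2589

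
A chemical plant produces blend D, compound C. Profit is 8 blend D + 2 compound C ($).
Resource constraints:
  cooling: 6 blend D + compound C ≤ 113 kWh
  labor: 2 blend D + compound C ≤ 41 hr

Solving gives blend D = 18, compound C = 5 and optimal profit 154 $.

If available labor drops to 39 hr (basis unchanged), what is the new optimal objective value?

Check each constraint at x*: cooling 113/113 (tight); labor 41/41 (tight).
Dual feasibility on the basic columns requires 6·y_cooling + 2·y_labor = 8, 1·y_cooling + 1·y_labor = 2.
→ y_cooling = 1 and y_labor = 1.
Δz = y_labor·Δb = 1 × (-2) = -2, so new z* = 154 − 2 = 152.

152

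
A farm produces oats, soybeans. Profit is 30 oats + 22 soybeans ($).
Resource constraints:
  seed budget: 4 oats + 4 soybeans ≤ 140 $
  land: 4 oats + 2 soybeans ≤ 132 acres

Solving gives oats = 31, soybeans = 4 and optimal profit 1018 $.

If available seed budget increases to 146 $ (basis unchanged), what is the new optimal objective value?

1039

Check each constraint at x*: seed budget 140/140 (tight); land 132/132 (tight).
Dual feasibility on the basic columns requires 4·y_seed budget + 4·y_land = 30, 4·y_seed budget + 2·y_land = 22.
This yields shadow prices y_seed budget = 3.5, y_land = 4.
Δz = y_seed budget·Δb = 3.5 × (6) = 21, so new z* = 1018 + 21 = 1039.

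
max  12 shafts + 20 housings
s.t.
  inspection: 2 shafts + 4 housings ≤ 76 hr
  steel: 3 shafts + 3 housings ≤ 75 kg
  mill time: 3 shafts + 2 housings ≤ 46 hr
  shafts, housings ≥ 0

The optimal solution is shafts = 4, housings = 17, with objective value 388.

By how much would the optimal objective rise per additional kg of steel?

0

Check each constraint at x*: inspection 76/76 (tight); steel 63/75 (slack 12); mill time 46/46 (tight).
Since steel is not tight, its dual is 0.
The binding rows give the dual system: 2·y_inspection + 3·y_mill time = 12 and 4·y_inspection + 2·y_mill time = 20.
This yields shadow prices y_inspection = 4.5, y_mill time = 1.
Shadow price of steel = 0.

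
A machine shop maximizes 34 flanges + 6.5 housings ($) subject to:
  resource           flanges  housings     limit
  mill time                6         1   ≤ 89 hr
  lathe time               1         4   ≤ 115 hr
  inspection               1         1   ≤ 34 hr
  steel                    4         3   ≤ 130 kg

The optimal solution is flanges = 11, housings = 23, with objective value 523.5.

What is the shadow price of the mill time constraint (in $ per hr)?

Check each constraint at x*: mill time 89/89 (tight); lathe time 103/115 (slack 12); inspection 34/34 (tight); steel 113/130 (slack 17).
By complementary slackness, y = 0 for the non-binding constraints.
Dual feasibility on the basic columns requires 6·y_mill time + 1·y_inspection = 34, 1·y_mill time + 1·y_inspection = 6.5.
This yields shadow prices y_mill time = 5.5, y_inspection = 1.
Shadow price of mill time = 5.5.

5.5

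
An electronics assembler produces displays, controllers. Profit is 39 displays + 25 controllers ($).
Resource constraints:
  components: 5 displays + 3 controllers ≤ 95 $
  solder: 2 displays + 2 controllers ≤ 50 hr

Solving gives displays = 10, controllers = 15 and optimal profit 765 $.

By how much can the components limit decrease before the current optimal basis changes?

Binding constraints: components, solder. The basis is B = [[5,3],[2,2]] with det 4.
Per unit decrease in components, x* moves by d = (-0.5, 0.5).
The basis stays optimal until displays reaches 0; allowable decrease = 20 $.

20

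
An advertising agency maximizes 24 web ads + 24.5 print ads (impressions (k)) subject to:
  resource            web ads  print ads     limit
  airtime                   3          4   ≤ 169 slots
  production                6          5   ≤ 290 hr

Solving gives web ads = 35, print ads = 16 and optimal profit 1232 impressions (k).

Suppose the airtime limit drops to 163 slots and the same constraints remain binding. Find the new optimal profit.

At the optimum: airtime uses 169 of 169 (binding); production uses 290 of 290 (binding).
The binding rows give the dual system: 3·y_airtime + 6·y_production = 24 and 4·y_airtime + 5·y_production = 24.5.
Solving: y_airtime = 3, y_production = 2.5.
Δz = y_airtime·Δb = 3 × (-6) = -18, so new z* = 1232 − 18 = 1214.

1214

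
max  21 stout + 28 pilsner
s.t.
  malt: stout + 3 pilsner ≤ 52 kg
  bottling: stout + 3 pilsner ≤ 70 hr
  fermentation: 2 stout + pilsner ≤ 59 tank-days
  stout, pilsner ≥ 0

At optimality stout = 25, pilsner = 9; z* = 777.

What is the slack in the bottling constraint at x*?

18

bottling used = 1·25 + 3·9 = 52; slack = 70 − 52 = 18.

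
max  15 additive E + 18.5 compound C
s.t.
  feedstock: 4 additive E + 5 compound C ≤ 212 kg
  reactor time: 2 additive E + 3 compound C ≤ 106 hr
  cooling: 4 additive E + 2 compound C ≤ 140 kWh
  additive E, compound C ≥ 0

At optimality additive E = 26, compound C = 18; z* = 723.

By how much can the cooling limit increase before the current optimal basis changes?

72

Binding constraints: reactor time, cooling. The basis is B = [[2,3],[4,2]] with det -8.
Per unit increase in cooling, x* moves by d = (0.375, -0.25).
The basis stays optimal until compound C reaches 0; allowable increase = 72 kWh.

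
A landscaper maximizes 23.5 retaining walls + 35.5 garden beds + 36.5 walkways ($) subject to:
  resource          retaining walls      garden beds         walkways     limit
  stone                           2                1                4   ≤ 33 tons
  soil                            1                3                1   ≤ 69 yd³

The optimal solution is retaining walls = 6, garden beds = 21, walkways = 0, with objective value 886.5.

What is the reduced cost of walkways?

-1

Both stone and soil are binding at x*.
The binding rows give the dual system: 2·y_stone + 1·y_soil = 23.5 and 1·y_stone + 3·y_soil = 35.5.
Solving: y_stone = 7, y_soil = 9.5.
Reduced cost of walkways: c₃ − yᵀa₃ = 36.5 − (7·4 + 9.5·1) = 36.5 − 37.5 = -1.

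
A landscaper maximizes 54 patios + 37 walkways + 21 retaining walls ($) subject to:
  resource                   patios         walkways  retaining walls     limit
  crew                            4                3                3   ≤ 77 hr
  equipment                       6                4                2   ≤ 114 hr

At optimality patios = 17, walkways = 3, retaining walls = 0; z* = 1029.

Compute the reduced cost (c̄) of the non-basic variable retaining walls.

-2

At the optimum: crew uses 77 of 77 (binding); equipment uses 114 of 114 (binding).
The binding rows give the dual system: 4·y_crew + 6·y_equipment = 54 and 3·y_crew + 4·y_equipment = 37.
This yields shadow prices y_crew = 3, y_equipment = 7.
Reduced cost of retaining walls: c₃ − yᵀa₃ = 21 − (3·3 + 7·2) = 21 − 23 = -2.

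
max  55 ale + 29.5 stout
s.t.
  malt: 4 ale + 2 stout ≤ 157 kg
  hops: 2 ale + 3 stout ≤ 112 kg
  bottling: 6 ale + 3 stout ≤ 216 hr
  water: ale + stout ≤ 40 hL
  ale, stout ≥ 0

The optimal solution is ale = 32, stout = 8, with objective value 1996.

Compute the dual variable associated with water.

4

Check each constraint at x*: malt 144/157 (slack 13); hops 88/112 (slack 24); bottling 216/216 (tight); water 40/40 (tight).
Since malt, hops are not tight, their duals are 0.
The binding rows give the dual system: 6·y_bottling + 1·y_water = 55 and 3·y_bottling + 1·y_water = 29.5.
→ y_bottling = 8.5 and y_water = 4.
Shadow price of water = 4.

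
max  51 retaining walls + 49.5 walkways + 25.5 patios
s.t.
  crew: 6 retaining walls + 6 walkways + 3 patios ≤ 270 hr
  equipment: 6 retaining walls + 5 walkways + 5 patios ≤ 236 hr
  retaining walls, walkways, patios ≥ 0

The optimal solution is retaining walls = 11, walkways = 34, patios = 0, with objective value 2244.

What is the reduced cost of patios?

At the optimum: crew uses 270 of 270 (binding); equipment uses 236 of 236 (binding).
From A_Bᵀ y = c: 6·y_crew + 6·y_equipment = 51; 6·y_crew + 5·y_equipment = 49.5.
→ y_crew = 7 and y_equipment = 1.5.
Reduced cost of patios: c₃ − yᵀa₃ = 25.5 − (7·3 + 1.5·5) = 25.5 − 28.5 = -3.

-3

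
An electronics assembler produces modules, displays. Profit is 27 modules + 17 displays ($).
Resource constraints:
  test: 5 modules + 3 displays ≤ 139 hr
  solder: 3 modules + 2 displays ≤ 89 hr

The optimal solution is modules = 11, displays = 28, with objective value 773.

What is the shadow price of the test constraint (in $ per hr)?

At the optimum: test uses 139 of 139 (binding); solder uses 89 of 89 (binding).
From A_Bᵀ y = c: 5·y_test + 3·y_solder = 27; 3·y_test + 2·y_solder = 17.
Solving: y_test = 3, y_solder = 4.
Shadow price of test = 3.

3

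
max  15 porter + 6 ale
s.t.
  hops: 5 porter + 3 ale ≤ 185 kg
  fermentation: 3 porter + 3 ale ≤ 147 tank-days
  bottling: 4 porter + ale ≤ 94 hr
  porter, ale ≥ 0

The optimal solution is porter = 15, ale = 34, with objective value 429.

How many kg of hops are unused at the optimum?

8

hops used = 5·15 + 3·34 = 177; slack = 185 − 177 = 8.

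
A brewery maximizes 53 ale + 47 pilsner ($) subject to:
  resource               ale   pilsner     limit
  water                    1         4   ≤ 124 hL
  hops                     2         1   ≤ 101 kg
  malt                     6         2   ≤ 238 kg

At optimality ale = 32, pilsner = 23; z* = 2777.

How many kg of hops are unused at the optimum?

hops used = 2·32 + 1·23 = 87; slack = 101 − 87 = 14.

14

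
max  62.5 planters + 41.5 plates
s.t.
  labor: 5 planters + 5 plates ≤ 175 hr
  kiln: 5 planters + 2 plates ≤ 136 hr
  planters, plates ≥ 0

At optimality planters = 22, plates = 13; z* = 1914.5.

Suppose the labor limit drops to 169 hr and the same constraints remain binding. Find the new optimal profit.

Check each constraint at x*: labor 175/175 (tight); kiln 136/136 (tight).
Dual feasibility on the basic columns requires 5·y_labor + 5·y_kiln = 62.5, 5·y_labor + 2·y_kiln = 41.5.
Solving: y_labor = 5.5, y_kiln = 7.
Δz = y_labor·Δb = 5.5 × (-6) = -33, so new z* = 1914.5 − 33 = 1881.5.

1881.5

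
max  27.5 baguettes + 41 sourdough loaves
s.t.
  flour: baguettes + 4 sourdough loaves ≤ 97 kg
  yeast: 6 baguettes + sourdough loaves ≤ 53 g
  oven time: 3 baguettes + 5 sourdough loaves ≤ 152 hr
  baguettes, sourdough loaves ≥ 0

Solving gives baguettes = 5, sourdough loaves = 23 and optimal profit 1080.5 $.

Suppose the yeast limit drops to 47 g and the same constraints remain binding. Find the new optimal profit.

Check each constraint at x*: flour 97/97 (tight); yeast 53/53 (tight); oven time 130/152 (slack 22).
By complementary slackness, y = 0 for the non-binding constraint.
Dual feasibility on the basic columns requires 1·y_flour + 6·y_yeast = 27.5, 4·y_flour + 1·y_yeast = 41.
This yields shadow prices y_flour = 9.5, y_yeast = 3.
Δz = y_yeast·Δb = 3 × (-6) = -18, so new z* = 1080.5 − 18 = 1062.5.

1062.5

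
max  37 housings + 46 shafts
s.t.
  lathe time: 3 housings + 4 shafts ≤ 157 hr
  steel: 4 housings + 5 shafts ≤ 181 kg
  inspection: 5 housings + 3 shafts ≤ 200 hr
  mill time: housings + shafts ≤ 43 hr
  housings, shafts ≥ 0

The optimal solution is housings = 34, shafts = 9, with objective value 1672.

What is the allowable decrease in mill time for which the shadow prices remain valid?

Binding constraints: steel, mill time. The basis is B = [[4,5],[1,1]] with det -1.
Per unit decrease in mill time, x* moves by d = (-5, 4).
The basis stays optimal until housings reaches 0; allowable decrease = 6.8 hr.

6.8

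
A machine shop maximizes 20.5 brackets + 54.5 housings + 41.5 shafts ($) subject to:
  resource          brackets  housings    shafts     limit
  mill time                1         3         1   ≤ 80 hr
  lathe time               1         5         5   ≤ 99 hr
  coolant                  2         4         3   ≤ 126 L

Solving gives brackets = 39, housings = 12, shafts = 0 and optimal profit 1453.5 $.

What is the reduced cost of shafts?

-5

At the optimum: mill time uses 75 of 80 (slack = 5); lathe time uses 99 of 99 (binding); coolant uses 126 of 126 (binding).
Since mill time is not tight, its dual is 0.
The binding rows give the dual system: 1·y_lathe time + 2·y_coolant = 20.5 and 5·y_lathe time + 4·y_coolant = 54.5.
→ y_lathe time = 4.5 and y_coolant = 8.
Reduced cost of shafts: c₃ − yᵀa₃ = 41.5 − (4.5·5 + 8·3) = 41.5 − 46.5 = -5.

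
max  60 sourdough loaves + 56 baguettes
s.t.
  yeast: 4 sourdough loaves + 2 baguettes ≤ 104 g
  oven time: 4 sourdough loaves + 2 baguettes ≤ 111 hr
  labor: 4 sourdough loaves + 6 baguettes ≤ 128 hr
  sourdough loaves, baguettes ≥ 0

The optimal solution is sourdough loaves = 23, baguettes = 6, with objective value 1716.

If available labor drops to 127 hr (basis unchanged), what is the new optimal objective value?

Binding: yeast and labor. Non-binding: oven time (7 unused).
Slack constraints have shadow price 0 (complementary slackness).
The binding rows give the dual system: 4·y_yeast + 4·y_labor = 60 and 2·y_yeast + 6·y_labor = 56.
This yields shadow prices y_yeast = 8.5, y_labor = 6.5.
Δz = y_labor·Δb = 6.5 × (-1) = -6.5, so new z* = 1716 − 6.5 = 1709.5.

1709.5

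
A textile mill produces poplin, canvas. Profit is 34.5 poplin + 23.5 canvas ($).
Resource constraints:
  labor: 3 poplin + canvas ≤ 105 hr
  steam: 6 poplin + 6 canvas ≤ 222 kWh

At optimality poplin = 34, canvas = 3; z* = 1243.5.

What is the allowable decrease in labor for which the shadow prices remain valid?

68

Binding constraints: labor, steam. The basis is B = [[3,1],[6,6]] with det 12.
Per unit decrease in labor, x* moves by d = (-0.5, 0.5).
The basis stays optimal until poplin reaches 0; allowable decrease = 68 hr.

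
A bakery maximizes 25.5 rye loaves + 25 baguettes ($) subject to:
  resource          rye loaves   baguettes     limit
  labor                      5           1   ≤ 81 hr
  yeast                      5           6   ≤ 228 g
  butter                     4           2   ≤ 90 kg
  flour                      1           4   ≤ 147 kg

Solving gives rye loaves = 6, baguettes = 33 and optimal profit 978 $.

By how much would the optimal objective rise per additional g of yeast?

At the optimum: labor uses 63 of 81 (slack = 18); yeast uses 228 of 228 (binding); butter uses 90 of 90 (binding); flour uses 138 of 147 (slack = 9).
By complementary slackness, y = 0 for the non-binding constraints.
The binding rows give the dual system: 5·y_yeast + 4·y_butter = 25.5 and 6·y_yeast + 2·y_butter = 25.
→ y_yeast = 3.5 and y_butter = 2.
Shadow price of yeast = 3.5.

3.5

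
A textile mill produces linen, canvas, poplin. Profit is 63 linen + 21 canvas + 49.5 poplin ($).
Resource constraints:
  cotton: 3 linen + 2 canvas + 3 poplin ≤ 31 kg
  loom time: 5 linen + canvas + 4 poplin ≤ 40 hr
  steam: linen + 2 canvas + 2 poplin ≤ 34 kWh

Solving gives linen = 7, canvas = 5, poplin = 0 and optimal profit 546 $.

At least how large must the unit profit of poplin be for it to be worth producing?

Check each constraint at x*: cotton 31/31 (tight); loom time 40/40 (tight); steam 17/34 (slack 17).
By complementary slackness, y = 0 for the non-binding constraint.
From A_Bᵀ y = c: 3·y_cotton + 5·y_loom time = 63; 2·y_cotton + 1·y_loom time = 21.
→ y_cotton = 6 and y_loom time = 9.
poplin enters the basis when its profit ≥ yᵀa₃ = 6·3 + 9·4 = 54.

54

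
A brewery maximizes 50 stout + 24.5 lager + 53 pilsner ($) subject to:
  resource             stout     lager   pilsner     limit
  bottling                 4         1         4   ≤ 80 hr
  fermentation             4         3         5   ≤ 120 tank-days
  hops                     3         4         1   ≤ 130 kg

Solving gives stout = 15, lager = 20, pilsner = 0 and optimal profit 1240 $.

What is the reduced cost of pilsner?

-3

At the optimum: bottling uses 80 of 80 (binding); fermentation uses 120 of 120 (binding); hops uses 125 of 130 (slack = 5).
Since hops is not tight, its dual is 0.
The binding rows give the dual system: 4·y_bottling + 4·y_fermentation = 50 and 1·y_bottling + 3·y_fermentation = 24.5.
Solving: y_bottling = 6.5, y_fermentation = 6.
Reduced cost of pilsner: c₃ − yᵀa₃ = 53 − (6.5·4 + 6·5) = 53 − 56 = -3.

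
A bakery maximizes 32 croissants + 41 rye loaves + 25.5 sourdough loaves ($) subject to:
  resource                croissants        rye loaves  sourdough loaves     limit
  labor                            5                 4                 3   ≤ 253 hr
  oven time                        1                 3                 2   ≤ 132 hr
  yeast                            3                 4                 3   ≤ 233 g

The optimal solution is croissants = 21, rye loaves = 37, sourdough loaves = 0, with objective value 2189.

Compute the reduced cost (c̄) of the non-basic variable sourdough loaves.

Binding: labor and oven time. Non-binding: yeast (22 unused).
Since yeast is not tight, its dual is 0.
The binding rows give the dual system: 5·y_labor + 1·y_oven time = 32 and 4·y_labor + 3·y_oven time = 41.
→ y_labor = 5 and y_oven time = 7.
Reduced cost of sourdough loaves: c₃ − yᵀa₃ = 25.5 − (5·3 + 7·2) = 25.5 − 29 = -3.5.

-3.5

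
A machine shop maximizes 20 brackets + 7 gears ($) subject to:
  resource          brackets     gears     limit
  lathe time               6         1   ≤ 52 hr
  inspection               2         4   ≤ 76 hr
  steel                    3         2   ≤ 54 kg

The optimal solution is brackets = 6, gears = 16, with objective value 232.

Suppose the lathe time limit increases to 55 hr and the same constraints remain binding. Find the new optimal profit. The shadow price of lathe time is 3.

241

Δb = 3, so new z* = 232 + (3)·(3) = 232 + 9 = 241.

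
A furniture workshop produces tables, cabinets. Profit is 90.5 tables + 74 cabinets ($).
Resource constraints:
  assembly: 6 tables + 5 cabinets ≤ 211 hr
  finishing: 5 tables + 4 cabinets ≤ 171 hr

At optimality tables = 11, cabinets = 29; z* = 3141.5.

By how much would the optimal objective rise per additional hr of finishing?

8.5

Check each constraint at x*: assembly 211/211 (tight); finishing 171/171 (tight).
From A_Bᵀ y = c: 6·y_assembly + 5·y_finishing = 90.5; 5·y_assembly + 4·y_finishing = 74.
Solving: y_assembly = 8, y_finishing = 8.5.
Shadow price of finishing = 8.5.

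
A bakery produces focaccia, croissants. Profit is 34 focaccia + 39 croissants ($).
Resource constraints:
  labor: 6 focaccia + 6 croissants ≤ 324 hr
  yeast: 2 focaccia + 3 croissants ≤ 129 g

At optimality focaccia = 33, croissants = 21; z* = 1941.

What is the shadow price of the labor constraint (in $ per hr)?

4

At the optimum: labor uses 324 of 324 (binding); yeast uses 129 of 129 (binding).
Dual feasibility on the basic columns requires 6·y_labor + 2·y_yeast = 34, 6·y_labor + 3·y_yeast = 39.
Solving: y_labor = 4, y_yeast = 5.
Shadow price of labor = 4.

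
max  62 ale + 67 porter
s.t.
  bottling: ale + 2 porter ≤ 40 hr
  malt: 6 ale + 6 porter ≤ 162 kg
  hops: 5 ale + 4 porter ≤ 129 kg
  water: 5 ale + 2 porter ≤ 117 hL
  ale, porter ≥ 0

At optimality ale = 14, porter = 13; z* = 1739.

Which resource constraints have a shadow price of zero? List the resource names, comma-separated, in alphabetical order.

bottling: 40/40 (binding)
malt: 162/162 (binding)
hops: 122/129 (slack 7)
water: 96/117 (slack 21)
By complementary slackness, a constraint with positive slack has shadow price 0 → hops, water.

hops, water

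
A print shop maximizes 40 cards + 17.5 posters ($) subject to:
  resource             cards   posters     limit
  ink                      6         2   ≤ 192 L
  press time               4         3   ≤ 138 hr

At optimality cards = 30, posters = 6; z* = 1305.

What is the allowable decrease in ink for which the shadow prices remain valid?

100

Binding constraints: ink, press time. The basis is B = [[6,2],[4,3]] with det 10.
Per unit decrease in ink, x* moves by d = (-0.3, 0.4).
The basis stays optimal until cards reaches 0; allowable decrease = 100 L.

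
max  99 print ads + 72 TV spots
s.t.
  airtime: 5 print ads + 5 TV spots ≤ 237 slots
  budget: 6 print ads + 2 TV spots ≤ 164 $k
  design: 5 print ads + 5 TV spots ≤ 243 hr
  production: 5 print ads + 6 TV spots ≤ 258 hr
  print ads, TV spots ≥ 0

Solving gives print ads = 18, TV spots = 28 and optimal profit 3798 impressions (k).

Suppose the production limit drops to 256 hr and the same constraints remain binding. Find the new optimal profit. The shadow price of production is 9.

Δb = -2, so new z* = 3798 + (9)·(-2) = 3798 − 18 = 3780.

3780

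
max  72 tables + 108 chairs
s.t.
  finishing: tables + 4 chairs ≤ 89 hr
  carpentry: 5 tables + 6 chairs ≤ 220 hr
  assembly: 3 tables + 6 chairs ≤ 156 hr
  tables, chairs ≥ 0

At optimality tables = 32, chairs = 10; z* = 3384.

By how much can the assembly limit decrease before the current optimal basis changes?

24

Binding constraints: carpentry, assembly. The basis is B = [[5,6],[3,6]] with det 12.
Per unit decrease in assembly, x* moves by d = (0.5, -0.4167).
The basis stays optimal until chairs reaches 0; allowable decrease = 24 hr.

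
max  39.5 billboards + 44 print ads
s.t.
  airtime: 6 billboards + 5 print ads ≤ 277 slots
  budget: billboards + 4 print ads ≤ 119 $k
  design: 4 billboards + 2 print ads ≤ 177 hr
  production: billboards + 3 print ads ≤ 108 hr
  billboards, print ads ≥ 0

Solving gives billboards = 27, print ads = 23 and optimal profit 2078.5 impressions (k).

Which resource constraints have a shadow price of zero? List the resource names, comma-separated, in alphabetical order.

design, production

airtime: 277/277 (binding)
budget: 119/119 (binding)
design: 154/177 (slack 23)
production: 96/108 (slack 12)
By complementary slackness, a constraint with positive slack has shadow price 0 → design, production.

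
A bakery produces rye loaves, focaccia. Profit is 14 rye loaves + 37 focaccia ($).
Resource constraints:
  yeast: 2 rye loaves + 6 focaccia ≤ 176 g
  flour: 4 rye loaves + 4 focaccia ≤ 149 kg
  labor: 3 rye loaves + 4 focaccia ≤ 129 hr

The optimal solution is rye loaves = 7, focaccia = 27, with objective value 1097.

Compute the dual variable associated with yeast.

5.5

At the optimum: yeast uses 176 of 176 (binding); flour uses 136 of 149 (slack = 13); labor uses 129 of 129 (binding).
By complementary slackness, y = 0 for the non-binding constraint.
Dual feasibility on the basic columns requires 2·y_yeast + 3·y_labor = 14, 6·y_yeast + 4·y_labor = 37.
Solving: y_yeast = 5.5, y_labor = 1.
Shadow price of yeast = 5.5.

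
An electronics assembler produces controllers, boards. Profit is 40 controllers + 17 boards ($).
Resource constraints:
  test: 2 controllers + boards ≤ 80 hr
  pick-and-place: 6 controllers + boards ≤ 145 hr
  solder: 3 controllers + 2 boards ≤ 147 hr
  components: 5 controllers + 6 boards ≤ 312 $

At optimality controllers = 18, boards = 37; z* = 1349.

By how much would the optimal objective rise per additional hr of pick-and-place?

Check each constraint at x*: test 73/80 (slack 7); pick-and-place 145/145 (tight); solder 128/147 (slack 19); components 312/312 (tight).
Slack constraints have shadow price 0 (complementary slackness).
Dual feasibility on the basic columns requires 6·y_pick-and-place + 5·y_components = 40, 1·y_pick-and-place + 6·y_components = 17.
→ y_pick-and-place = 5 and y_components = 2.
Shadow price of pick-and-place = 5.

5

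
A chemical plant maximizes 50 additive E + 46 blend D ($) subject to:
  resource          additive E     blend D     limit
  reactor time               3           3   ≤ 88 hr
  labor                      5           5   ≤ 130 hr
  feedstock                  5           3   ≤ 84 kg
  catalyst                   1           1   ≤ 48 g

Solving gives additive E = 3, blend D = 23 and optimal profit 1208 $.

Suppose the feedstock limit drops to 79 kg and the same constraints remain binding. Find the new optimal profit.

Check each constraint at x*: reactor time 78/88 (slack 10); labor 130/130 (tight); feedstock 84/84 (tight); catalyst 26/48 (slack 22).
Since reactor time, catalyst are not tight, their duals are 0.
Dual feasibility on the basic columns requires 5·y_labor + 5·y_feedstock = 50, 5·y_labor + 3·y_feedstock = 46.
Solving: y_labor = 8, y_feedstock = 2.
Δz = y_feedstock·Δb = 2 × (-5) = -10, so new z* = 1208 − 10 = 1198.

1198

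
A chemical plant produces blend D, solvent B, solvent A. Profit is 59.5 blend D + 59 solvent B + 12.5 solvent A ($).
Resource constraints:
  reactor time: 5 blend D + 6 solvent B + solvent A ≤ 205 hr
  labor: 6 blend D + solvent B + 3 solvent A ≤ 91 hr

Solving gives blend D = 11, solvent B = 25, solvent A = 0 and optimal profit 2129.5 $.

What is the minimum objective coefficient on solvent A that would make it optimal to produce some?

15.5

Both reactor time and labor are binding at x*.
From A_Bᵀ y = c: 5·y_reactor time + 6·y_labor = 59.5; 6·y_reactor time + 1·y_labor = 59.
This yields shadow prices y_reactor time = 9.5, y_labor = 2.
solvent A enters the basis when its profit ≥ yᵀa₃ = 9.5·1 + 2·3 = 15.5.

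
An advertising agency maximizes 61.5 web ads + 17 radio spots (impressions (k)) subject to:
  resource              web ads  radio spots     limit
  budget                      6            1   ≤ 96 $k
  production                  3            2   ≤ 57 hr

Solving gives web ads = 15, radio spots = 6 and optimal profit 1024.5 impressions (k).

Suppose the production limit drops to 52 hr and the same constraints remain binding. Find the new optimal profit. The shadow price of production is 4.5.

1002

Δb = -5, so new z* = 1024.5 + (4.5)·(-5) = 1024.5 − 22.5 = 1002.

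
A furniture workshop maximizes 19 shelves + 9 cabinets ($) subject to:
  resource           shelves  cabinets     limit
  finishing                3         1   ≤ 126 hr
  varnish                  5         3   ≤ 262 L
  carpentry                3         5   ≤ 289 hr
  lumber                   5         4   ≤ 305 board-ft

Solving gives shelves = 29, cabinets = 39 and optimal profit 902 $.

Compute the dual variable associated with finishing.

At the optimum: finishing uses 126 of 126 (binding); varnish uses 262 of 262 (binding); carpentry uses 282 of 289 (slack = 7); lumber uses 301 of 305 (slack = 4).
By complementary slackness, y = 0 for the non-binding constraints.
Dual feasibility on the basic columns requires 3·y_finishing + 5·y_varnish = 19, 1·y_finishing + 3·y_varnish = 9.
Solving: y_finishing = 3, y_varnish = 2.
Shadow price of finishing = 3.

3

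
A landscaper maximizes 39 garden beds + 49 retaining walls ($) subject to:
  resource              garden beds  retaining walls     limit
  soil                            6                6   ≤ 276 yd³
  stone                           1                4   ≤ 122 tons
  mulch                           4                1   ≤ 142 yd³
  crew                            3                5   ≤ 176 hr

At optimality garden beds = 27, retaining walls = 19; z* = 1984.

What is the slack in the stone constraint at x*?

stone used = 1·27 + 4·19 = 103; slack = 122 − 103 = 19.

19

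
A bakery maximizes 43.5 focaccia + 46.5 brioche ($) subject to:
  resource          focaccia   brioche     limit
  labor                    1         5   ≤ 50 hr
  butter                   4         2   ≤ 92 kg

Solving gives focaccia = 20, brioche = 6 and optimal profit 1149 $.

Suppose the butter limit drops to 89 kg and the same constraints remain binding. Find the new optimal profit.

1120.5

At the optimum: labor uses 50 of 50 (binding); butter uses 92 of 92 (binding).
The binding rows give the dual system: 1·y_labor + 4·y_butter = 43.5 and 5·y_labor + 2·y_butter = 46.5.
This yields shadow prices y_labor = 5.5, y_butter = 9.5.
Δz = y_butter·Δb = 9.5 × (-3) = -28.5, so new z* = 1149 − 28.5 = 1120.5.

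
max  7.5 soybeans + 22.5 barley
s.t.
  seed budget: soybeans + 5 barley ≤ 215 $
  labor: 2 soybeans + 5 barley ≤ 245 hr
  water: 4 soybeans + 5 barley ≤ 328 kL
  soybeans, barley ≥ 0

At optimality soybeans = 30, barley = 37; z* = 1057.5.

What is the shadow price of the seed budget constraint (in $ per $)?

Binding: seed budget and labor. Non-binding: water (23 unused).
Slack constraints have shadow price 0 (complementary slackness).
The binding rows give the dual system: 1·y_seed budget + 2·y_labor = 7.5 and 5·y_seed budget + 5·y_labor = 22.5.
Solving: y_seed budget = 1.5, y_labor = 3.
Shadow price of seed budget = 1.5.

1.5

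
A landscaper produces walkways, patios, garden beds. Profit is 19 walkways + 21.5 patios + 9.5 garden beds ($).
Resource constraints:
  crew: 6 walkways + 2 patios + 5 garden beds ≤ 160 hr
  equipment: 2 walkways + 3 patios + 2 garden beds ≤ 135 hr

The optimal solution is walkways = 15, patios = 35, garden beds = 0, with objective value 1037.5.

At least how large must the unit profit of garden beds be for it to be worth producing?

Check each constraint at x*: crew 160/160 (tight); equipment 135/135 (tight).
The binding rows give the dual system: 6·y_crew + 2·y_equipment = 19 and 2·y_crew + 3·y_equipment = 21.5.
→ y_crew = 1 and y_equipment = 6.5.
garden beds enters the basis when its profit ≥ yᵀa₃ = 1·5 + 6.5·2 = 18.

18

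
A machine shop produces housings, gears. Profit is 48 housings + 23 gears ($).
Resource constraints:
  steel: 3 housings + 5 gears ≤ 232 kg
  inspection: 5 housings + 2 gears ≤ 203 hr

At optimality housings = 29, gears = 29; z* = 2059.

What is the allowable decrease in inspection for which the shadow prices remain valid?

110.2

Binding constraints: steel, inspection. The basis is B = [[3,5],[5,2]] with det -19.
Per unit decrease in inspection, x* moves by d = (-0.2632, 0.1579).
The basis stays optimal until housings reaches 0; allowable decrease = 110.2 hr.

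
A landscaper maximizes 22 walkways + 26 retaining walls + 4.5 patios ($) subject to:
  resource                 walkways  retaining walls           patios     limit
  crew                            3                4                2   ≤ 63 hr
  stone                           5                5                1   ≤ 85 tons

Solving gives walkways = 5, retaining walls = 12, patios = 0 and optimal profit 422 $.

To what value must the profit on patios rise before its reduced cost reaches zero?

Both crew and stone are binding at x*.
From A_Bᵀ y = c: 3·y_crew + 5·y_stone = 22; 4·y_crew + 5·y_stone = 26.
This yields shadow prices y_crew = 4, y_stone = 2.
patios enters the basis when its profit ≥ yᵀa₃ = 4·2 + 2·1 = 10.

10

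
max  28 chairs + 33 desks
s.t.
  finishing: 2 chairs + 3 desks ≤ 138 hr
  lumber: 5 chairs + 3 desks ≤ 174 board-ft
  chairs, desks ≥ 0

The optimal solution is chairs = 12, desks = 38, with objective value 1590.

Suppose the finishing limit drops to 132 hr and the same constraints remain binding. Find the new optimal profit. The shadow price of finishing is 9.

1536

Δb = -6, so new z* = 1590 + (9)·(-6) = 1590 − 54 = 1536.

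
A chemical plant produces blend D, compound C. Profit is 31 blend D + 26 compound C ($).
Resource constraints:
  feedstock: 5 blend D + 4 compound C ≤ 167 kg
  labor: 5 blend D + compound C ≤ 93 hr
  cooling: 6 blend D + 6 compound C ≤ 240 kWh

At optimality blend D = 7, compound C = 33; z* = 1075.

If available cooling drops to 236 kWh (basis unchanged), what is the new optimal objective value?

At the optimum: feedstock uses 167 of 167 (binding); labor uses 68 of 93 (slack = 25); cooling uses 240 of 240 (binding).
By complementary slackness, y = 0 for the non-binding constraint.
From A_Bᵀ y = c: 5·y_feedstock + 6·y_cooling = 31; 4·y_feedstock + 6·y_cooling = 26.
This yields shadow prices y_feedstock = 5, y_cooling = 1.
Δz = y_cooling·Δb = 1 × (-4) = -4, so new z* = 1075 − 4 = 1071.

1071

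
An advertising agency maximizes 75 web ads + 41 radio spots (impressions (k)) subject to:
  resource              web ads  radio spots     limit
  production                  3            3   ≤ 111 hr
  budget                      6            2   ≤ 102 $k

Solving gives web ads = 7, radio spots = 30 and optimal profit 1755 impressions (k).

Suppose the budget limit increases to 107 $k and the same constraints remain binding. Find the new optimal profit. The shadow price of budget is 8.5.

Δb = 5, so new z* = 1755 + (8.5)·(5) = 1755 + 42.5 = 1797.5.

1797.5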